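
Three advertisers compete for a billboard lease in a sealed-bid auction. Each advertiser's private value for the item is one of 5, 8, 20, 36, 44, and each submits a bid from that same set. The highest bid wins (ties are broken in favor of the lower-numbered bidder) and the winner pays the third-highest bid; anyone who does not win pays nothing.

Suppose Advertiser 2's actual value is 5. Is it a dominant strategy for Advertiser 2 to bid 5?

Check each profile of the others' bids and compare truth against every alternative bid.
Others bid (5, 5): truth gives 0, best alternative gives 0.
Others bid (5, 8): truth gives 0, best alternative gives 0.
Others bid (5, 20): truth gives 0, best alternative gives 0.
Others bid (5, 36): truth gives 0, best alternative gives 0.
Others bid (5, 44): truth gives 0, best alternative gives 0.
Others bid (8, 5): truth gives 0, best alternative gives 0.
(Remaining 19 profiles checked similarly; truth is weakly best in each.)
In every case the truthful bid is at least as good as any alternative, so it is a dominant strategy.

Yes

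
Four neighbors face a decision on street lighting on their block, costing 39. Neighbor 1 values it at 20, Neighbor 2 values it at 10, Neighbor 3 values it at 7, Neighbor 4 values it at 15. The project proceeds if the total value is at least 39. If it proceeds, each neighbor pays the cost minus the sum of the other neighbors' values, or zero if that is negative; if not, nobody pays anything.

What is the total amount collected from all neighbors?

9

Total value 52 ≥ cost 39, so it is built.
Neighbor 1: others sum to 32; max(0, 39 - 32) = 7.
Neighbor 2: others sum to 42; max(0, 39 - 42) = 0.
Neighbor 3: others sum to 45; max(0, 39 - 45) = 0.
Neighbor 4: others sum to 37; max(0, 39 - 37) = 2.
Total collected = 7 + 0 + 0 + 2 = 9.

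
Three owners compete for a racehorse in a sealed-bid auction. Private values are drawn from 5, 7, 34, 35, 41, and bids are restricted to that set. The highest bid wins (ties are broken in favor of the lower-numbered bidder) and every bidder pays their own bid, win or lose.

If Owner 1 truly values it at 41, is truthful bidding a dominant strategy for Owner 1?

No

Consider the case where Owner 2 bids 5 and Owner 3 bids 5.
Truthful bid 41: wins, pays 41, utility 41 - 41 = 0.
Bid 5 instead: wins, pays 5, utility 41 - 5 = 36.
Since 36 > 0, bidding 5 is strictly better here, so truthful bidding is not dominant.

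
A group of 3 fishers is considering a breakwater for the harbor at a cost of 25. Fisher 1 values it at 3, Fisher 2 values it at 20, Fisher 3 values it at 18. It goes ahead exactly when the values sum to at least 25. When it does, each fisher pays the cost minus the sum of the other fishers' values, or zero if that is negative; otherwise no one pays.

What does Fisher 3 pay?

2

Total value 41 ≥ cost 25, so the project is built.
The other fishers' values sum to 23.
Cost minus that sum is 25 - 23 = 2.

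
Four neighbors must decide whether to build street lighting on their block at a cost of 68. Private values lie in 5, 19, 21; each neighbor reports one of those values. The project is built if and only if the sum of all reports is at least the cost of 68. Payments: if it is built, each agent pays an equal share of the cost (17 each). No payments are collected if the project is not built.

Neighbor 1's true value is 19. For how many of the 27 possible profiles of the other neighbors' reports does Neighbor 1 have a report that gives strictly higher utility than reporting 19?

3

Others report (5, 21, 21): truth gives 0; report 21 gives 2 > 0. Violating.
Others report (21, 5, 21): truth gives 0; report 21 gives 2 > 0. Violating.
Others report (21, 21, 5): truth gives 0; report 21 gives 2 > 0. Violating.
Others report (5, 5, 5): truth gives 0; no alternative beats it.
Others report (5, 5, 19): truth gives 0; no alternative beats it.
(Checking all 27 profiles: 3 have a profitable deviation, 24 do not.)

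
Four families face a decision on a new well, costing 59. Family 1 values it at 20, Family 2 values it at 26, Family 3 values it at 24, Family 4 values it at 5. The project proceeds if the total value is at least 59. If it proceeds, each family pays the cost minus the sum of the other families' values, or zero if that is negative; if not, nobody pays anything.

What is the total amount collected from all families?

22

Total value 75 ≥ cost 59, so it is built.
Family 1: others sum to 55; max(0, 59 - 55) = 4.
Family 2: others sum to 49; max(0, 59 - 49) = 10.
Family 3: others sum to 51; max(0, 59 - 51) = 8.
Family 4: others sum to 70; max(0, 59 - 70) = 0.
Total collected = 4 + 10 + 8 + 0 = 22.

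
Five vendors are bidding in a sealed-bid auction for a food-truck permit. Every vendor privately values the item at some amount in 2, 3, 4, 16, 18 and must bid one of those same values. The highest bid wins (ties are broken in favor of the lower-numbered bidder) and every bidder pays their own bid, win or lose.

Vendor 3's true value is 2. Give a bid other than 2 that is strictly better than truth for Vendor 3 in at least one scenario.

3

Suppose Vendor 1 bids 2, Vendor 2 bids 2, Vendor 4 bids 2 and Vendor 5 bids 2.
Bid 2: loses but pays 2, utility -2.
Bid 3: wins, pays 3, utility 2 - 3 = -1.
So bidding 3 beats truth here (-1 > -2).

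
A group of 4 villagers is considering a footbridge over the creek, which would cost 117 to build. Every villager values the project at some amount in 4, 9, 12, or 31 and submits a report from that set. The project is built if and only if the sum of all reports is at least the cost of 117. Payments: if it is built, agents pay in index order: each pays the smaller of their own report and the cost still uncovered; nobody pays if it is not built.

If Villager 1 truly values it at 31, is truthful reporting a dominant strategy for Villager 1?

Check each profile of the others' reports and compare truth against every alternative report.
Others report (4, 4, 4): truth gives 0, best alternative gives 0.
Others report (4, 4, 9): truth gives 0, best alternative gives 0.
Others report (4, 4, 12): truth gives 0, best alternative gives 0.
Others report (4, 4, 31): truth gives 0, best alternative gives 0.
Others report (4, 9, 4): truth gives 0, best alternative gives 0.
Others report (4, 9, 9): truth gives 0, best alternative gives 0.
(Remaining 58 profiles checked similarly; truth is weakly best in each.)
In every case the truthful report is at least as good as any alternative, so it is a dominant strategy.

Yes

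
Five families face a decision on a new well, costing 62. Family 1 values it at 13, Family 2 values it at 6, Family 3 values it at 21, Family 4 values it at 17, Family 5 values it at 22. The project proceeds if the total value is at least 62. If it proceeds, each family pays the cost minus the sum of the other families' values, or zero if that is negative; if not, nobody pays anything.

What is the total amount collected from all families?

Total value 79 ≥ cost 62, so it is built.
Family 1: others sum to 66; max(0, 62 - 66) = 0.
Family 2: others sum to 73; max(0, 62 - 73) = 0.
Family 3: others sum to 58; max(0, 62 - 58) = 4.
Family 4: others sum to 62; max(0, 62 - 62) = 0.
Family 5: others sum to 57; max(0, 62 - 57) = 5.
Total collected = 0 + 0 + 4 + 0 + 5 = 9.

9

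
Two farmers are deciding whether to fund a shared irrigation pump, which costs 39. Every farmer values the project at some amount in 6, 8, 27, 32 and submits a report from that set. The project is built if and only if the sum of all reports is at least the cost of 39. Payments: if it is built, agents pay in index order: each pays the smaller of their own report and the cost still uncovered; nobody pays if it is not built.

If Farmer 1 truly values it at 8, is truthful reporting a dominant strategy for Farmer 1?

Yes

Check each profile of the others' reports and compare truth against every alternative report.
Others report (6): truth gives 0, best alternative gives 0.
Others report (8): truth gives 0, best alternative gives 0.
Others report (27): truth gives 0, best alternative gives 0.
Others report (32): truth gives 0, best alternative gives 0.
In every case the truthful report is at least as good as any alternative, so it is a dominant strategy.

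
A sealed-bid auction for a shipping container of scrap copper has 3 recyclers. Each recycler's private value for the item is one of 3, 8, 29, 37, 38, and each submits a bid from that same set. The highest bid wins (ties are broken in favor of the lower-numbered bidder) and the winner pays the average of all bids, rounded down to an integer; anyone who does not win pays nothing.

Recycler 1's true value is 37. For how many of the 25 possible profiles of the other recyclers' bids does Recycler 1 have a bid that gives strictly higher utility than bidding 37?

15

Others bid (3, 3): truth gives 23; bid 3 gives 34 > 23. Violating.
Others bid (3, 8): truth gives 21; bid 8 gives 31 > 21. Violating.
Others bid (3, 29): truth gives 14; bid 29 gives 17 > 14. Violating.
Others bid (3, 38): truth gives 0; bid 38 gives 11 > 0. Violating.
Others bid (3, 37): truth gives 12; no alternative beats it.
Others bid (8, 37): truth gives 10; no alternative beats it.
(Checking all 25 profiles: 15 have a profitable deviation, 10 do not.)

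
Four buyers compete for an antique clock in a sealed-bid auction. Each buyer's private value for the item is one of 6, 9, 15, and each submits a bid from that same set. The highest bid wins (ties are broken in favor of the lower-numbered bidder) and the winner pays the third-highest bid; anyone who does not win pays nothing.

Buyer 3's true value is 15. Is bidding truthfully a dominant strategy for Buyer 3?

Check each profile of the others' bids and compare truth against every alternative bid.
Others bid (6, 6, 15): truth gives 9, best alternative gives 0.
Others bid (6, 9, 6): truth gives 9, best alternative gives 0.
Others bid (9, 6, 6): truth gives 9, best alternative gives 0.
Others bid (6, 9, 9): truth gives 6, best alternative gives 0.
Others bid (6, 9, 15): truth gives 6, best alternative gives 0.
Others bid (9, 6, 9): truth gives 6, best alternative gives 0.
(Remaining 21 profiles checked similarly; truth is weakly best in each.)
In every case the truthful bid is at least as good as any alternative, so it is a dominant strategy.

Yes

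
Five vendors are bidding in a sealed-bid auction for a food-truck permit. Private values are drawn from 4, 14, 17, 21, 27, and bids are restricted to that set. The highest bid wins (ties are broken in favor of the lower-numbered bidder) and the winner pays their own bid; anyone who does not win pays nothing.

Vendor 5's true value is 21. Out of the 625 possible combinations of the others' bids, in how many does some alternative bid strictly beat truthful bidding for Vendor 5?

16

Others bid (4, 4, 4, 4): truth gives 0; bid 14 gives 7 > 0. Violating.
Others bid (4, 4, 4, 14): truth gives 0; bid 17 gives 4 > 0. Violating.
Others bid (4, 4, 14, 4): truth gives 0; bid 17 gives 4 > 0. Violating.
Others bid (4, 4, 14, 14): truth gives 0; bid 17 gives 4 > 0. Violating.
Others bid (4, 4, 4, 17): truth gives 0; no alternative beats it.
Others bid (4, 4, 4, 21): truth gives 0; no alternative beats it.
(Checking all 625 profiles: 16 have a profitable deviation, 609 do not.)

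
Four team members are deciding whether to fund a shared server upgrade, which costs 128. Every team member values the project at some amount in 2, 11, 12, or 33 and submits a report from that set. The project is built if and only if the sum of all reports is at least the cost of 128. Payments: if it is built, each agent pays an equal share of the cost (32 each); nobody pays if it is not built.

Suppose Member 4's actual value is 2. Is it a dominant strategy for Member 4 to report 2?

Check each profile of the others' reports and compare truth against every alternative report.
Others report (2, 2, 2): truth gives 0, best alternative gives 0.
Others report (2, 2, 11): truth gives 0, best alternative gives 0.
Others report (2, 2, 12): truth gives 0, best alternative gives 0.
Others report (2, 2, 33): truth gives 0, best alternative gives 0.
Others report (2, 11, 2): truth gives 0, best alternative gives 0.
Others report (2, 11, 11): truth gives 0, best alternative gives 0.
(Remaining 58 profiles checked similarly; truth is weakly best in each.)
In every case the truthful report is at least as good as any alternative, so it is a dominant strategy.

Yes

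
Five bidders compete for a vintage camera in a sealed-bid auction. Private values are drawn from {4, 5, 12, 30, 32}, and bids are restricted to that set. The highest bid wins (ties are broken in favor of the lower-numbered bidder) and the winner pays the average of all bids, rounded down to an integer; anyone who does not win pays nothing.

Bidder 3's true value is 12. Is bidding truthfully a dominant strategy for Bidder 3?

Consider the case where Bidder 1 bids 4, Bidder 2 bids 4, Bidder 4 bids 4 and Bidder 5 bids 4.
Truthful bid 12: wins, pays 5, utility 12 - 5 = 7.
Bid 5 instead: wins, pays 4, utility 12 - 4 = 8.
Since 8 > 7, bidding 5 is strictly better here, so truthful bidding is not dominant.

No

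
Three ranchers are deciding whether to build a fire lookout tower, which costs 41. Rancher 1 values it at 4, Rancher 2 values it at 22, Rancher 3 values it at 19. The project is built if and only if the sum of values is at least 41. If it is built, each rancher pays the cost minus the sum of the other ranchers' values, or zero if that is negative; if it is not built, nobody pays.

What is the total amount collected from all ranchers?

33

Total value 45 ≥ cost 41, so it is built.
Rancher 1: others sum to 41; max(0, 41 - 41) = 0.
Rancher 2: others sum to 23; max(0, 41 - 23) = 18.
Rancher 3: others sum to 26; max(0, 41 - 26) = 15.
Total collected = 0 + 18 + 15 = 33.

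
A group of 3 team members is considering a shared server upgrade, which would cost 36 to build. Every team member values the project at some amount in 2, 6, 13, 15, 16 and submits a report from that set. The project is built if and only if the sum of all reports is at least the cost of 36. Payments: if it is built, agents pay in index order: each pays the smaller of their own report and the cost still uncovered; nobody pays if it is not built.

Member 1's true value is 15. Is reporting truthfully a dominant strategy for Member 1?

No

Consider the case where Member 2 reports 13 and Member 3 reports 13.
Truthful report 15: project built, pays 15, utility 15 - 15 = 0.
Report 13 instead: project built, pays 13, utility 15 - 13 = 2.
Since 2 > 0, reporting 13 is strictly better here, so truthful reporting is not dominant.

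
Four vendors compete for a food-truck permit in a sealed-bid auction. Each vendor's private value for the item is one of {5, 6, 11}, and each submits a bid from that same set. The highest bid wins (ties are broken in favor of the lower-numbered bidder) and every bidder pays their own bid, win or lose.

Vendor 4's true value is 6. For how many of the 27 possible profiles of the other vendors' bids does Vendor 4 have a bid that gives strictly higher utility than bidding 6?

26

Others bid (5, 5, 6): truth gives -6; bid 5 gives -5 > -6. Violating.
Others bid (5, 5, 11): truth gives -6; bid 5 gives -5 > -6. Violating.
Others bid (5, 6, 5): truth gives -6; bid 5 gives -5 > -6. Violating.
Others bid (5, 6, 6): truth gives -6; bid 5 gives -5 > -6. Violating.
Others bid (5, 5, 5): truth gives 0; no alternative beats it.
(Checking all 27 profiles: 26 have a profitable deviation, 1 does not.)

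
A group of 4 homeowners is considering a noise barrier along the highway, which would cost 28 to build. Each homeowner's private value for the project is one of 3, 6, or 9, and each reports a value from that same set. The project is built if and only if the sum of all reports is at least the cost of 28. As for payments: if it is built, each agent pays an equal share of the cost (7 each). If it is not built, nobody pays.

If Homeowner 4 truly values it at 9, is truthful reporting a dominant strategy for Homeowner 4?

Check each profile of the others' reports and compare truth against every alternative report.
Others report (3, 9, 9): truth gives 2, best alternative gives 0.
Others report (6, 6, 9): truth gives 2, best alternative gives 0.
Others report (6, 9, 6): truth gives 2, best alternative gives 0.
Others report (9, 3, 9): truth gives 2, best alternative gives 0.
Others report (9, 6, 6): truth gives 2, best alternative gives 0.
Others report (9, 9, 3): truth gives 2, best alternative gives 0.
(Remaining 21 profiles checked similarly; truth is weakly best in each.)
In every case the truthful report is at least as good as any alternative, so it is a dominant strategy.

Yes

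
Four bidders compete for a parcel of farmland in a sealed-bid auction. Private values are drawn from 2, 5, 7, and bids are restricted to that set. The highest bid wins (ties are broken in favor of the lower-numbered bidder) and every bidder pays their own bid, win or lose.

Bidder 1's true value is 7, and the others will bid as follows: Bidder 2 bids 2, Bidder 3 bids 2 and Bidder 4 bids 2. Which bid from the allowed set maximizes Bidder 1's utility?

2

Bid 2: wins, pays 2, utility 7 - 2 = 5.
Bid 5: wins, pays 5, utility 7 - 5 = 2.
Bid 7: wins, pays 7, utility 7 - 7 = 0.
The best choice is 2 with utility 5.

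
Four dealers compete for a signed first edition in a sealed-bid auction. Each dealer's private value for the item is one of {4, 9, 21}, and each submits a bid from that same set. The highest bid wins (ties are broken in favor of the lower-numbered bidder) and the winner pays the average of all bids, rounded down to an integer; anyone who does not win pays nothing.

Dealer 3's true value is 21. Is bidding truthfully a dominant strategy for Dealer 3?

Consider the case where Dealer 1 bids 4, Dealer 2 bids 4 and Dealer 4 bids 4.
Truthful bid 21: wins, pays 8, utility 21 - 8 = 13.
Bid 9 instead: wins, pays 5, utility 21 - 5 = 16.
Since 16 > 13, bidding 9 is strictly better here, so truthful bidding is not dominant.

No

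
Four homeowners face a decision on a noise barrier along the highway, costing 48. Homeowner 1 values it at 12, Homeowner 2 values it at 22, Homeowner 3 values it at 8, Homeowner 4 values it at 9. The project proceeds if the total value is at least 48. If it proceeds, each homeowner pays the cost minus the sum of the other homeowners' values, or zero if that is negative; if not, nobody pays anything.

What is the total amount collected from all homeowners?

39

Total value 51 ≥ cost 48, so it is built.
Homeowner 1: others sum to 39; max(0, 48 - 39) = 9.
Homeowner 2: others sum to 29; max(0, 48 - 29) = 19.
Homeowner 3: others sum to 43; max(0, 48 - 43) = 5.
Homeowner 4: others sum to 42; max(0, 48 - 42) = 6.
Total collected = 9 + 19 + 5 + 6 = 39.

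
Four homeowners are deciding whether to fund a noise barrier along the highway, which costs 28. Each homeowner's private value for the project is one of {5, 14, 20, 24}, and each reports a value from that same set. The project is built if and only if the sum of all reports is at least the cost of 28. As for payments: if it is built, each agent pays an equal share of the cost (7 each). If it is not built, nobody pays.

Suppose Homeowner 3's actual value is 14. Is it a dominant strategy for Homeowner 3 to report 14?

Yes

Check each profile of the others' reports and compare truth against every alternative report.
Others report (5, 5, 5): truth gives 7, best alternative gives 7.
Others report (5, 5, 14): truth gives 7, best alternative gives 7.
Others report (5, 5, 20): truth gives 7, best alternative gives 7.
Others report (5, 5, 24): truth gives 7, best alternative gives 7.
Others report (5, 14, 5): truth gives 7, best alternative gives 7.
Others report (5, 14, 14): truth gives 7, best alternative gives 7.
(Remaining 58 profiles checked similarly; truth is weakly best in each.)
In every case the truthful report is at least as good as any alternative, so it is a dominant strategy.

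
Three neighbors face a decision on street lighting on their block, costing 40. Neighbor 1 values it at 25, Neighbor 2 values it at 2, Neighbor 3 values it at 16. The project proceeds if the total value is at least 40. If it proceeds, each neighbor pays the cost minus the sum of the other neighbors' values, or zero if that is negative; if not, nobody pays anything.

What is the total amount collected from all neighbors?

35

Total value 43 ≥ cost 40, so it is built.
Neighbor 1: others sum to 18; max(0, 40 - 18) = 22.
Neighbor 2: others sum to 41; max(0, 40 - 41) = 0.
Neighbor 3: others sum to 27; max(0, 40 - 27) = 13.
Total collected = 22 + 0 + 13 = 35.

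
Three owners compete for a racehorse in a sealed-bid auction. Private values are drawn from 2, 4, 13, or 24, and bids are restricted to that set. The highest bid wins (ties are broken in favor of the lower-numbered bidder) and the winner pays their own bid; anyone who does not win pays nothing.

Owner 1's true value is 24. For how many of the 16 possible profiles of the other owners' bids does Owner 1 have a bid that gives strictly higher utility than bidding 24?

Others bid (2, 2): truth gives 0; bid 2 gives 22 > 0. Violating.
Others bid (2, 4): truth gives 0; bid 4 gives 20 > 0. Violating.
Others bid (2, 13): truth gives 0; bid 13 gives 11 > 0. Violating.
Others bid (4, 2): truth gives 0; bid 4 gives 20 > 0. Violating.
Others bid (2, 24): truth gives 0; no alternative beats it.
Others bid (4, 24): truth gives 0; no alternative beats it.
(Checking all 16 profiles: 9 have a profitable deviation, 7 do not.)

9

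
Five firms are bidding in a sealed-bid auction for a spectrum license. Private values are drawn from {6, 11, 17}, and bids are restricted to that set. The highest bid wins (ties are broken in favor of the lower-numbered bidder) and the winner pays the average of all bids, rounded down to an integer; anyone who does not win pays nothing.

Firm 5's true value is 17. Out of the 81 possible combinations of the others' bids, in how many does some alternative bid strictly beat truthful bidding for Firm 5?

1

Others bid (6, 6, 6, 6): truth gives 9; bid 11 gives 10 > 9. Violating.
Others bid (6, 6, 6, 11): truth gives 8; no alternative beats it.
Others bid (6, 6, 6, 17): truth gives 0; no alternative beats it.
(Checking all 81 profiles: 1 has a profitable deviation, 80 do not.)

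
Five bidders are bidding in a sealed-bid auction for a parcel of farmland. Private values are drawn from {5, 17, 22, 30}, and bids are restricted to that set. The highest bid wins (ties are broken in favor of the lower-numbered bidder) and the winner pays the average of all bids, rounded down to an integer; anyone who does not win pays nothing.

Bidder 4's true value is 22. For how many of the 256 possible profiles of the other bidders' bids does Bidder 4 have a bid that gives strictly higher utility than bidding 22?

Others bid (5, 5, 5, 5): truth gives 14; bid 17 gives 15 > 14. Violating.
Others bid (5, 5, 5, 17): truth gives 12; bid 17 gives 13 > 12. Violating.
Others bid (5, 5, 5, 30): truth gives 0; bid 30 gives 7 > 0. Violating.
Others bid (5, 5, 17, 30): truth gives 0; bid 30 gives 5 > 0. Violating.
Others bid (5, 5, 5, 22): truth gives 11; no alternative beats it.
Others bid (5, 5, 17, 5): truth gives 12; no alternative beats it.
(Checking all 256 profiles: 73 have a profitable deviation, 183 do not.)

73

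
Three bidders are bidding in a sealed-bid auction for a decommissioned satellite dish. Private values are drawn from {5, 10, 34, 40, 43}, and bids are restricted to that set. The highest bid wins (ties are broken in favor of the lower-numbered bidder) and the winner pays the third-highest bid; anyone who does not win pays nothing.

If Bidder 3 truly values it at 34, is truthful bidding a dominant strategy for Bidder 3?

No

Consider the case where Bidder 1 bids 5 and Bidder 2 bids 34.
Truthful bid 34: loses, pays 0, utility 0.
Bid 40 instead: wins, pays 5, utility 34 - 5 = 29.
Since 29 > 0, bidding 40 is strictly better here, so truthful bidding is not dominant.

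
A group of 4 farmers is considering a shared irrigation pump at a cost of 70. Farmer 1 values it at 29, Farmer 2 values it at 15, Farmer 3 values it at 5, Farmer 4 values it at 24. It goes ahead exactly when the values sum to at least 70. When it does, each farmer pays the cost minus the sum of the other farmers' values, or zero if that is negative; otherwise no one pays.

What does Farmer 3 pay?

Total value 73 ≥ cost 70, so the project is built.
The other farmers' values sum to 68.
Cost minus that sum is 70 - 68 = 2.

2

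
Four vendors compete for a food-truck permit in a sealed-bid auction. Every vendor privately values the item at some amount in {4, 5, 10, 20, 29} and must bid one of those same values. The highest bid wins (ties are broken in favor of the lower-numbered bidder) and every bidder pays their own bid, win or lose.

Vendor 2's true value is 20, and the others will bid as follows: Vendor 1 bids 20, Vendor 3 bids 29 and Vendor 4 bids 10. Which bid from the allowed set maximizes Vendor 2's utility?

4

Bid 4: loses but pays 4, utility -4.
Bid 5: loses but pays 5, utility -5.
Bid 10: loses but pays 10, utility -10.
Bid 20: loses but pays 20, utility -20.
Bid 29: wins, pays 29, utility 20 - 29 = -9.
The best choice is 4 with utility -4.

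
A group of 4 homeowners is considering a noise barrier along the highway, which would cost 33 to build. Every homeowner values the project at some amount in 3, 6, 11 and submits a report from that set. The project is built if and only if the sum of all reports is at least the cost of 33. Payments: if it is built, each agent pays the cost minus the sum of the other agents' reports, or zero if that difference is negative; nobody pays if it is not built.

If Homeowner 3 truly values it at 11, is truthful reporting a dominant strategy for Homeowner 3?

Check each profile of the others' reports and compare truth against every alternative report.
Others report (3, 11, 11): truth gives 3, best alternative gives 0.
Others report (11, 3, 11): truth gives 3, best alternative gives 0.
Others report (11, 11, 3): truth gives 3, best alternative gives 0.
Others report (6, 6, 11): truth gives 1, best alternative gives 0.
Others report (6, 11, 6): truth gives 1, best alternative gives 0.
Others report (11, 6, 6): truth gives 1, best alternative gives 0.
(Remaining 21 profiles checked similarly; truth is weakly best in each.)
In every case the truthful report is at least as good as any alternative, so it is a dominant strategy.

Yes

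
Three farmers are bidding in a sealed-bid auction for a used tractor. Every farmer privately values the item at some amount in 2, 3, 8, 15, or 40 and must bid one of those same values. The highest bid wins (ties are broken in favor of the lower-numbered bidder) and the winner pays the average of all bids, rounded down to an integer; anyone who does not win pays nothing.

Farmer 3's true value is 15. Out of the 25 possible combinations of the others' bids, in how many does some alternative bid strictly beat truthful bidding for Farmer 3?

4

Others bid (2, 2): truth gives 9; bid 3 gives 13 > 9. Violating.
Others bid (2, 3): truth gives 9; bid 8 gives 11 > 9. Violating.
Others bid (3, 2): truth gives 9; bid 8 gives 11 > 9. Violating.
Others bid (3, 3): truth gives 8; bid 8 gives 11 > 8. Violating.
Others bid (2, 8): truth gives 7; no alternative beats it.
Others bid (2, 15): truth gives 0; no alternative beats it.
(Checking all 25 profiles: 4 have a profitable deviation, 21 do not.)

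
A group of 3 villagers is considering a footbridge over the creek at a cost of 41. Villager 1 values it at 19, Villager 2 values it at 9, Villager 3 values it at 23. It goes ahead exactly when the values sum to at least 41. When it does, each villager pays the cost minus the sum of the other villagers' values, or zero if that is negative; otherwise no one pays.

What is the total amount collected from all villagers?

22

Total value 51 ≥ cost 41, so it is built.
Villager 1: others sum to 32; max(0, 41 - 32) = 9.
Villager 2: others sum to 42; max(0, 41 - 42) = 0.
Villager 3: others sum to 28; max(0, 41 - 28) = 13.
Total collected = 9 + 0 + 13 = 22.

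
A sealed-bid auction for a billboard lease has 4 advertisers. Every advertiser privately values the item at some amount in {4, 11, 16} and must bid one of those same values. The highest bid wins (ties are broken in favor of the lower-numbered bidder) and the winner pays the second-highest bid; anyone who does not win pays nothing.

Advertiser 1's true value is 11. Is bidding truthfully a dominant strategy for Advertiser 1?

Yes

Check each profile of the others' bids and compare truth against every alternative bid.
Others bid (4, 4, 4): truth gives 7, best alternative gives 7.
Others bid (4, 4, 11): truth gives 0, best alternative gives 0.
Others bid (4, 4, 16): truth gives 0, best alternative gives 0.
Others bid (4, 11, 4): truth gives 0, best alternative gives 0.
Others bid (4, 11, 11): truth gives 0, best alternative gives 0.
Others bid (4, 11, 16): truth gives 0, best alternative gives 0.
(Remaining 21 profiles checked similarly; truth is weakly best in each.)
In every case the truthful bid is at least as good as any alternative, so it is a dominant strategy.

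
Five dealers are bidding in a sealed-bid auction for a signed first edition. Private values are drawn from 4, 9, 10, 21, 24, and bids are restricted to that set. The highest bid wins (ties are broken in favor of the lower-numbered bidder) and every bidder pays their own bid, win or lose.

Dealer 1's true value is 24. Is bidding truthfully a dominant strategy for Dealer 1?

No

Consider the case where Dealer 2 bids 4, Dealer 3 bids 4, Dealer 4 bids 4 and Dealer 5 bids 4.
Truthful bid 24: wins, pays 24, utility 24 - 24 = 0.
Bid 4 instead: wins, pays 4, utility 24 - 4 = 20.
Since 20 > 0, bidding 4 is strictly better here, so truthful bidding is not dominant.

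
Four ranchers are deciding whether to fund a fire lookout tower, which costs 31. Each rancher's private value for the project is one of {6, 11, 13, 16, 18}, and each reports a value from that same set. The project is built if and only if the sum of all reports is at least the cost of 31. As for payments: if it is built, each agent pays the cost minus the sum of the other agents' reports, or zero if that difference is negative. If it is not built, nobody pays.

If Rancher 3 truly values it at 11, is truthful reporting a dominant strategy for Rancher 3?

Check each profile of the others' reports and compare truth against every alternative report.
Others report (6, 11, 16): truth gives 11, best alternative gives 11.
Others report (6, 11, 18): truth gives 11, best alternative gives 11.
Others report (6, 13, 13): truth gives 11, best alternative gives 11.
Others report (6, 13, 16): truth gives 11, best alternative gives 11.
Others report (6, 13, 18): truth gives 11, best alternative gives 11.
Others report (6, 16, 11): truth gives 11, best alternative gives 11.
(Remaining 119 profiles checked similarly; truth is weakly best in each.)
In every case the truthful report is at least as good as any alternative, so it is a dominant strategy.

Yes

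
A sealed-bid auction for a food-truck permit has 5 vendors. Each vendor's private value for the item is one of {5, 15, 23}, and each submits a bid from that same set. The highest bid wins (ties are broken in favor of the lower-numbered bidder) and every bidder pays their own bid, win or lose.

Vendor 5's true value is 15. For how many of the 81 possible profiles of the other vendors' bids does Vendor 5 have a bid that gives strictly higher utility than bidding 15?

80

Others bid (5, 5, 5, 15): truth gives -15; bid 5 gives -5 > -15. Violating.
Others bid (5, 5, 5, 23): truth gives -15; bid 5 gives -5 > -15. Violating.
Others bid (5, 5, 15, 5): truth gives -15; bid 5 gives -5 > -15. Violating.
Others bid (5, 5, 15, 15): truth gives -15; bid 5 gives -5 > -15. Violating.
Others bid (5, 5, 5, 5): truth gives 0; no alternative beats it.
(Checking all 81 profiles: 80 have a profitable deviation, 1 does not.)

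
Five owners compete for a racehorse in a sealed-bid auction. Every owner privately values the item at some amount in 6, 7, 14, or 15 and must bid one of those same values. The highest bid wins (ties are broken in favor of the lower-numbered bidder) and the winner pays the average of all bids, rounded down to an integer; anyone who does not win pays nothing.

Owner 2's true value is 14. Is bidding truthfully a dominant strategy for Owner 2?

No

Consider the case where Owner 1 bids 6, Owner 3 bids 6, Owner 4 bids 6 and Owner 5 bids 6.
Truthful bid 14: wins, pays 7, utility 14 - 7 = 7.
Bid 7 instead: wins, pays 6, utility 14 - 6 = 8.
Since 8 > 7, bidding 7 is strictly better here, so truthful bidding is not dominant.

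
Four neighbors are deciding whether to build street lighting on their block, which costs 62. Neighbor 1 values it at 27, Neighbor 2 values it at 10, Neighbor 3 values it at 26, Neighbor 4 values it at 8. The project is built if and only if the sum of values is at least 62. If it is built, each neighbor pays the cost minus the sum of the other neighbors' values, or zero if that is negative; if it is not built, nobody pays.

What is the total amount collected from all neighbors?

36

Total value 71 ≥ cost 62, so it is built.
Neighbor 1: others sum to 44; max(0, 62 - 44) = 18.
Neighbor 2: others sum to 61; max(0, 62 - 61) = 1.
Neighbor 3: others sum to 45; max(0, 62 - 45) = 17.
Neighbor 4: others sum to 63; max(0, 62 - 63) = 0.
Total collected = 18 + 1 + 17 + 0 = 36.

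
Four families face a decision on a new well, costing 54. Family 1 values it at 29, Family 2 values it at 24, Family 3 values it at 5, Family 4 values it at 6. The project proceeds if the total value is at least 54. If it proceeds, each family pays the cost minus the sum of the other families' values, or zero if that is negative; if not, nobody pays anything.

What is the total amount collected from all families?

33

Total value 64 ≥ cost 54, so it is built.
Family 1: others sum to 35; max(0, 54 - 35) = 19.
Family 2: others sum to 40; max(0, 54 - 40) = 14.
Family 3: others sum to 59; max(0, 54 - 59) = 0.
Family 4: others sum to 58; max(0, 54 - 58) = 0.
Total collected = 19 + 14 + 0 + 0 = 33.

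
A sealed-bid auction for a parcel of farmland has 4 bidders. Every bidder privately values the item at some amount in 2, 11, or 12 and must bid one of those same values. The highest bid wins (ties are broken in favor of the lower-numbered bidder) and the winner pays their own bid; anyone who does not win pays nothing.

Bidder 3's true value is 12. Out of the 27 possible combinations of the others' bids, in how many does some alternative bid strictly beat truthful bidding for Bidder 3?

2

Others bid (2, 2, 2): truth gives 0; bid 11 gives 1 > 0. Violating.
Others bid (2, 2, 11): truth gives 0; bid 11 gives 1 > 0. Violating.
Others bid (2, 2, 12): truth gives 0; no alternative beats it.
Others bid (2, 11, 2): truth gives 0; no alternative beats it.
(Checking all 27 profiles: 2 have a profitable deviation, 25 do not.)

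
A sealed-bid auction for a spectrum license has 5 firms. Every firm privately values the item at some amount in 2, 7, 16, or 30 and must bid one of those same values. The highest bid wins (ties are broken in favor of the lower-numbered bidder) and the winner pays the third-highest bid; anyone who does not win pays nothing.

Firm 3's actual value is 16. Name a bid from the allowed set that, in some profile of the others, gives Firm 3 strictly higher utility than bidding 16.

Suppose Firm 1 bids 2, Firm 2 bids 2, Firm 4 bids 2 and Firm 5 bids 30.
Bid 16: loses, pays 0, utility 0.
Bid 30: wins, pays 2, utility 16 - 2 = 14.
So bidding 30 beats truth here (14 > 0).

30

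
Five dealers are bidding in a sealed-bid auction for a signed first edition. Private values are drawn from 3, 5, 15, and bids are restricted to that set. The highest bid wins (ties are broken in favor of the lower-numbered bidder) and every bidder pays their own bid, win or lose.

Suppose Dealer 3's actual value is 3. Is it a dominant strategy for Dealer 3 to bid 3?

No

Consider the case where Dealer 1 bids 3, Dealer 2 bids 3, Dealer 4 bids 3 and Dealer 5 bids 3.
Truthful bid 3: loses but pays 3, utility -3.
Bid 5 instead: wins, pays 5, utility 3 - 5 = -2.
Since -2 > -3, bidding 5 is strictly better here, so truthful bidding is not dominant.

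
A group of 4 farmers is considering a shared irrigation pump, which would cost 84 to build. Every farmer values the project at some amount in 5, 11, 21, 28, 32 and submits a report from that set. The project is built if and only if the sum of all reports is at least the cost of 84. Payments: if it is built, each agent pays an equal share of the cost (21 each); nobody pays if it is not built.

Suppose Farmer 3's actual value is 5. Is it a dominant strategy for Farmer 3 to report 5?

Yes

Check each profile of the others' reports and compare truth against every alternative report.
Others report (11, 32, 32): truth gives 0, best alternative gives -16.
Others report (21, 21, 32): truth gives 0, best alternative gives -16.
Others report (21, 28, 28): truth gives 0, best alternative gives -16.
Others report (21, 32, 21): truth gives 0, best alternative gives -16.
Others report (28, 21, 28): truth gives 0, best alternative gives -16.
Others report (28, 28, 21): truth gives 0, best alternative gives -16.
(Remaining 119 profiles checked similarly; truth is weakly best in each.)
In every case the truthful report is at least as good as any alternative, so it is a dominant strategy.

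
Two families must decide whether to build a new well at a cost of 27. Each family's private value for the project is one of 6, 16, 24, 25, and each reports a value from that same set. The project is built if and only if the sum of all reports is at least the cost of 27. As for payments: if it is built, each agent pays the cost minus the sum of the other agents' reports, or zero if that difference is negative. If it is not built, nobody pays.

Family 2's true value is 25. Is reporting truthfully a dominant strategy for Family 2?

Check each profile of the others' reports and compare truth against every alternative report.
Others report (25): truth gives 23, best alternative gives 23.
Others report (24): truth gives 22, best alternative gives 22.
Others report (16): truth gives 14, best alternative gives 14.
Others report (6): truth gives 4, best alternative gives 4.
In every case the truthful report is at least as good as any alternative, so it is a dominant strategy.

Yes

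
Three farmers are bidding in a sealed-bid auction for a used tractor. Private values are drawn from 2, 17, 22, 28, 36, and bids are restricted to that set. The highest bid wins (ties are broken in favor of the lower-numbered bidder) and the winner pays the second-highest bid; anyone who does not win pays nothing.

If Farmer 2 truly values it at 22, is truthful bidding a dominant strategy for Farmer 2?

Check each profile of the others' bids and compare truth against every alternative bid.
Others bid (2, 2): truth gives 20, best alternative gives 20.
Others bid (2, 17): truth gives 5, best alternative gives 5.
Others bid (17, 2): truth gives 5, best alternative gives 5.
Others bid (17, 17): truth gives 5, best alternative gives 5.
Others bid (2, 22): truth gives 0, best alternative gives 0.
Others bid (2, 28): truth gives 0, best alternative gives 0.
(Remaining 19 profiles checked similarly; truth is weakly best in each.)
In every case the truthful bid is at least as good as any alternative, so it is a dominant strategy.

Yes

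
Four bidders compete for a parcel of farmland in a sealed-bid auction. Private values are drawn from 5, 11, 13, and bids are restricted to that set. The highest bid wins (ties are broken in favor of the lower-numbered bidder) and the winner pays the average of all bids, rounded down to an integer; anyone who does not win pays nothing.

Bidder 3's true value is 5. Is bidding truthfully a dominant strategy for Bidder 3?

Yes

Check each profile of the others' bids and compare truth against every alternative bid.
Others bid (5, 5, 11): truth gives 0, best alternative gives -3.
Others bid (5, 5, 5): truth gives 0, best alternative gives -1.
Others bid (5, 5, 13): truth gives 0, best alternative gives 0.
Others bid (5, 11, 5): truth gives 0, best alternative gives 0.
Others bid (5, 11, 11): truth gives 0, best alternative gives 0.
Others bid (5, 11, 13): truth gives 0, best alternative gives 0.
(Remaining 21 profiles checked similarly; truth is weakly best in each.)
In every case the truthful bid is at least as good as any alternative, so it is a dominant strategy.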